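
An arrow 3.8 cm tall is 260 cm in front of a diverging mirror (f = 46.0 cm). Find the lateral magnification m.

m = +0.150

For a diverging mirror, f = -46.0 cm.
1/d_i = 1/f − 1/d_o = 1/(-46.00) − 1/(260) = -0.02559, so d_i = -39.08 cm.
m = −d_i/d_o = −(-39.08)/(260) = +0.150.
The image is virtual, upright and reduced, behind the mirror.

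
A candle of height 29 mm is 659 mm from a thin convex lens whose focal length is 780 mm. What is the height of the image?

187 mm

1/d_i = 1/f − 1/d_o = 1/(780.0) − 1/(659) = -0.0002354, so d_i = -4248 mm.
m = −d_i/d_o = +6.446.
|h_i| = |m|·h_o = 6.446 × 29 = 187 mm. The image is virtual, upright and enlarged, on the same side as the object.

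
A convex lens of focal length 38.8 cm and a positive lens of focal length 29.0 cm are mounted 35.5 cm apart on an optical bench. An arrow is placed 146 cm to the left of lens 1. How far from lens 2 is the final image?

10.9 cm

Lens 1: 1/d_i1 = 1/f₁ − 1/d_o1 = 1/(38.8) − 1/(146) = 0.01892, so d_i1 = 52.84 cm.
The intermediate image is 52.84 cm to the right of lens 1, which lies 17.34 cm to the right of lens 2 — a virtual object — so d_o2 = −17.34 cm.
Lens 2: 1/d_i2 = 1/f₂ − 1/d_o2 = 1/(29.0) − 1/(-17.34) = 0.09215, so d_i2 = 10.9 cm.
The final image is real, 10.9 cm to the right of lens 2 (overall magnification ≈ -0.23).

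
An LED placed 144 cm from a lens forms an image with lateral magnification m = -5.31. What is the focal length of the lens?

f = 121 cm (converging)

m = −d_i/d_o ⇒ d_i = −m·d_o = −(-5.31)·(144) = 764.6 cm.
1/f = 1/d_o + 1/d_i = 1/(144) + 1/(764.6) = 0.008252, so f = 121 cm.
Since f is positive, the lens is converging.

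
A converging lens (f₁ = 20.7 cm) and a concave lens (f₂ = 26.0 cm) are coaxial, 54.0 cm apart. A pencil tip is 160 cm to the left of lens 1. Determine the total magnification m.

m = -0.0687

Lens 1: 1/d_i1 = 1/(20.7) − 1/(160) = 0.04206, so d_i1 = 23.78 cm; m₁ = −d_i1/d_o1 = -0.1486.
d_o2 = 54.0 − (23.78) = 30.22 cm.
f₂ = −26.0 cm (diverging).
Lens 2: 1/d_i2 = 1/(-26.0) − 1/(30.22) = -0.07155, so d_i2 = -13.98 cm; m₂ = −d_i2/d_o2 = +0.4625.
m = m₁·m₂ = (-0.1486)(+0.4625) = -0.0687.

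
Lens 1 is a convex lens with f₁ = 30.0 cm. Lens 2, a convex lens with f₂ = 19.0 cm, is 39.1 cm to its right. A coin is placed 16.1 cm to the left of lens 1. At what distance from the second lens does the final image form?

Lens 1: 1/d_i1 = 1/f₁ − 1/d_o1 = 1/(30.0) − 1/(16.1) = -0.02878, so d_i1 = -34.75 cm.
The intermediate image is 34.75 cm to the left of lens 1 (virtual), which is 39.1 − (-34.75) = 73.85 cm to the left of lens 2, so d_o2 = +73.85 cm.
Lens 2: 1/d_i2 = 1/f₂ − 1/d_o2 = 1/(19.0) − 1/(73.85) = 0.03909, so d_i2 = 25.6 cm.
The final image is real, 25.6 cm to the right of lens 2 (overall magnification ≈ -0.75).

25.6 cm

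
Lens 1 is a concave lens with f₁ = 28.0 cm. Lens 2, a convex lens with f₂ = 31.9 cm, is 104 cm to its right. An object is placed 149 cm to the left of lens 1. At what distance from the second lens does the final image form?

42.5 cm

Lens 1 is diverging, so f₁ = −28.0 cm.
Lens 1: 1/d_i1 = 1/f₁ − 1/d_o1 = 1/(-28.0) − 1/(149) = -0.04243, so d_i1 = -23.57 cm.
The intermediate image is 23.57 cm to the left of lens 1 (virtual), which is 104 − (-23.57) = 127.6 cm to the left of lens 2, so d_o2 = +127.6 cm.
Lens 2: 1/d_i2 = 1/f₂ − 1/d_o2 = 1/(31.9) − 1/(127.6) = 0.02351, so d_i2 = 42.5 cm.
The final image is real, 42.5 cm to the right of lens 2 (overall magnification ≈ -0.053).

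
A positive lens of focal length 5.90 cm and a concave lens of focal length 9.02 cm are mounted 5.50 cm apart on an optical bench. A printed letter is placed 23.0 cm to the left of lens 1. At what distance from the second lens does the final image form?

3.34 cm

Lens 1: 1/d_i1 = 1/f₁ − 1/d_o1 = 1/(5.90) − 1/(23.0) = 0.1260, so d_i1 = 7.936 cm.
The intermediate image is 7.936 cm to the right of lens 1, which lies 2.436 cm to the right of lens 2 — a virtual object — so d_o2 = −2.436 cm.
Lens 2 is diverging, so f₂ = −9.02 cm.
Lens 2: 1/d_i2 = 1/f₂ − 1/d_o2 = 1/(-9.02) − 1/(-2.436) = 0.2996, so d_i2 = 3.34 cm.
The final image is real, 3.34 cm to the right of lens 2 (overall magnification ≈ -0.47).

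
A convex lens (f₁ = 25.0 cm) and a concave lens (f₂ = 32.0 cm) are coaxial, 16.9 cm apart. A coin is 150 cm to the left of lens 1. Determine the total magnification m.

Lens 1: 1/d_i1 = 1/(25.0) − 1/(150) = 0.03333, so d_i1 = 30.00 cm; m₁ = −d_i1/d_o1 = -0.2000.
d_o2 = 16.9 − (30.00) = -13.10 cm (virtual object).
f₂ = −32.0 cm (diverging).
Lens 2: 1/d_i2 = 1/(-32.0) − 1/(-13.10) = 0.04509, so d_i2 = 22.18 cm; m₂ = −d_i2/d_o2 = +1.693.
m = m₁·m₂ = (-0.2000)(+1.693) = -0.339.

m = -0.339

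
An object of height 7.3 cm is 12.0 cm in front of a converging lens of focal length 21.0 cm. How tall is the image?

1/d_i = 1/f − 1/d_o = 1/(21.00) − 1/(12.0) = -0.03571, so d_i = -28.00 cm.
m = −d_i/d_o = +2.333.
|h_i| = |m|·h_o = 2.333 × 7.3 = 17.0 cm. The image is virtual, upright and enlarged, on the same side as the object.

17.0 cm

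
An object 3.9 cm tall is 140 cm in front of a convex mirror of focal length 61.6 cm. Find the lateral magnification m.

m = +0.306

For a convex mirror, f = -61.6 cm.
1/d_i = 1/f − 1/d_o = 1/(-61.60) − 1/(140) = -0.02338, so d_i = -42.78 cm.
m = −d_i/d_o = −(-42.78)/(140) = +0.306.
The image is virtual, upright and reduced, behind the mirror.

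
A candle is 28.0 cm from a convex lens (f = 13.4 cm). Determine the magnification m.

m = -0.918

1/d_i = 1/f − 1/d_o = 1/(13.40) − 1/(28.0) = 0.03891, so d_i = 25.70 cm.
m = −d_i/d_o = −(25.70)/(28.0) = -0.918.
The image is real, inverted and reduced, on the far side of the lens.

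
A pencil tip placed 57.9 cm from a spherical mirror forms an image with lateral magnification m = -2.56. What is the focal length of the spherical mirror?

f = 41.6 cm (concave)

m = −d_i/d_o ⇒ d_i = −m·d_o = −(-2.56)·(57.9) = 148.2 cm.
1/f = 1/d_o + 1/d_i = 1/(57.9) + 1/(148.2) = 0.02402, so f = 41.6 cm.
Since f is positive, the spherical mirror is concave.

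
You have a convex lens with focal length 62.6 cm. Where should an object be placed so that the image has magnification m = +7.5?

m = −d_i/d_o ⇒ d_i = −m·d_o.
1/f = 1/d_o + 1/d_i = 1/d_o − 1/(m·d_o) = (1 − 1/m)/d_o, so d_o = f(1 − 1/m) = (62.60)(1 − 1/(+7.5)) = 54.3 cm.

54.3 cm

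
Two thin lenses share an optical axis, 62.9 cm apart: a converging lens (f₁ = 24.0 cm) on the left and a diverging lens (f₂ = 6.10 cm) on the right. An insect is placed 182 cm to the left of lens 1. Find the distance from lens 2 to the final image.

5.20 cm

Lens 1: 1/d_i1 = 1/f₁ − 1/d_o1 = 1/(24.0) − 1/(182) = 0.03617, so d_i1 = 27.65 cm.
The intermediate image is 27.65 cm to the right of lens 1, which is 62.9 − (27.65) = 35.25 cm to the left of lens 2, so d_o2 = +35.25 cm.
Lens 2 is diverging, so f₂ = −6.10 cm.
Lens 2: 1/d_i2 = 1/f₂ − 1/d_o2 = 1/(-6.10) − 1/(35.25) = -0.1923, so d_i2 = -5.20 cm.
The final image is virtual, 5.20 cm to the left of lens 2 (overall magnification ≈ -0.022).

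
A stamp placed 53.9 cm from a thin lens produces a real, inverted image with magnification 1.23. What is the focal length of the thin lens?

m = −d_i/d_o ⇒ d_i = −m·d_o = −(-1.23)·(53.9) = 66.30 cm.
1/f = 1/d_o + 1/d_i = 1/(53.9) + 1/(66.30) = 0.03364, so f = 29.7 cm.
Since f is positive, the thin lens is converging.

f = 29.7 cm (converging)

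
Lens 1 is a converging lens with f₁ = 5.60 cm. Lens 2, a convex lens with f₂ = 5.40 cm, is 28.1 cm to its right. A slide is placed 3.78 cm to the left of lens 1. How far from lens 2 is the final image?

Lens 1: 1/d_i1 = 1/f₁ − 1/d_o1 = 1/(5.60) − 1/(3.78) = -0.08598, so d_i1 = -11.63 cm.
The intermediate image is 11.63 cm to the left of lens 1 (virtual), which is 28.1 − (-11.63) = 39.73 cm to the left of lens 2, so d_o2 = +39.73 cm.
Lens 2: 1/d_i2 = 1/f₂ − 1/d_o2 = 1/(5.40) − 1/(39.73) = 0.1600, so d_i2 = 6.25 cm.
The final image is real, 6.25 cm to the right of lens 2 (overall magnification ≈ -0.48).

6.25 cm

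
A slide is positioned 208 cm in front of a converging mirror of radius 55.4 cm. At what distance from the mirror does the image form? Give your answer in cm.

f = R/2 = 55.4/2 = 27.70 cm.
Mirror equation: 1/q = 1/f − 1/p = 1/(27.70) − 1/(208) = 0.03610 − 0.004808 = 0.03129, so q = 32.0 cm.
The image is real, inverted and reduced, in front of the mirror.

32.0 cm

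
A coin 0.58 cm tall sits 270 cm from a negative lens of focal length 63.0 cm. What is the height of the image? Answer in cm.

0.110 cm

For a negative lens, f = -63.0 cm.
1/d_i = 1/f − 1/d_o = 1/(-63.00) − 1/(270) = -0.01958, so d_i = -51.08 cm.
m = −d_i/d_o = +0.1892.
|h_i| = |m|·h_o = 0.1892 × 0.58 = 0.110 cm. The image is virtual, upright and reduced, on the same side as the object.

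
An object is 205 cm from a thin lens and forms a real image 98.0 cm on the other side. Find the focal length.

Real image ⇒ d_i = +98.0 cm.
1/f = 1/d_o + 1/d_i = 1/(205) + 1/(98.0) = 0.01508, so f = 66.3 cm.
Since f is positive, the thin lens is converging.

f = 66.3 cm (converging)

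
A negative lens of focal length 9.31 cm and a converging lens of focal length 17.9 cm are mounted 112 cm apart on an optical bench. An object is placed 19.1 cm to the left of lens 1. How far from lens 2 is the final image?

21.1 cm

Lens 1 is diverging, so f₁ = −9.31 cm.
Lens 1: 1/d_i1 = 1/f₁ − 1/d_o1 = 1/(-9.31) − 1/(19.1) = -0.1598, so d_i1 = -6.259 cm.
The intermediate image is 6.259 cm to the left of lens 1 (virtual), which is 112 − (-6.259) = 118.3 cm to the left of lens 2, so d_o2 = +118.3 cm.
Lens 2: 1/d_i2 = 1/f₂ − 1/d_o2 = 1/(17.9) − 1/(118.3) = 0.04741, so d_i2 = 21.1 cm.
The final image is real, 21.1 cm to the right of lens 2 (overall magnification ≈ -0.058).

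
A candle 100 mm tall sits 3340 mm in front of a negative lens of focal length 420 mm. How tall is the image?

For a negative lens, f = -420 mm.
1/d_i = 1/f − 1/d_o = 1/(-420.0) − 1/(3340) = -0.002680, so d_i = -373.1 mm.
m = −d_i/d_o = +0.1117.
|h_i| = |m|·h_o = 0.1117 × 100 = 11.2 mm. The image is virtual, upright and reduced, on the same side as the object.

11.2 mm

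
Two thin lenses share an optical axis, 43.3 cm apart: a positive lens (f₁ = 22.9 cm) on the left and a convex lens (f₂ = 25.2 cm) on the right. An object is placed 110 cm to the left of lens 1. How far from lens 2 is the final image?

33.5 cm

Lens 1: 1/d_i1 = 1/f₁ − 1/d_o1 = 1/(22.9) − 1/(110) = 0.03458, so d_i1 = 28.92 cm.
The intermediate image is 28.92 cm to the right of lens 1, which is 43.3 − (28.92) = 14.38 cm to the left of lens 2, so d_o2 = +14.38 cm.
Lens 2: 1/d_i2 = 1/f₂ − 1/d_o2 = 1/(25.2) − 1/(14.38) = -0.02986, so d_i2 = -33.5 cm.
The final image is virtual, 33.5 cm to the left of lens 2 (overall magnification ≈ -0.61).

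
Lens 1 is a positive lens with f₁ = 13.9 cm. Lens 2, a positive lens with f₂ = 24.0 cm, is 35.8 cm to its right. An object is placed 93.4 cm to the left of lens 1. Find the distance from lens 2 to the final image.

Lens 1: 1/d_i1 = 1/f₁ − 1/d_o1 = 1/(13.9) − 1/(93.4) = 0.06124, so d_i1 = 16.33 cm.
The intermediate image is 16.33 cm to the right of lens 1, which is 35.8 − (16.33) = 19.47 cm to the left of lens 2, so d_o2 = +19.47 cm.
Lens 2: 1/d_i2 = 1/f₂ − 1/d_o2 = 1/(24.0) − 1/(19.47) = -0.009694, so d_i2 = -103 cm.
The final image is virtual, 103 cm to the left of lens 2 (overall magnification ≈ -0.93).

103 cm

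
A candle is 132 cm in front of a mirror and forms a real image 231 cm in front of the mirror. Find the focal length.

f = 84.0 cm (concave)

Real image ⇒ d_i = +231 cm.
1/f = 1/d_o + 1/d_i = 1/(132) + 1/(231) = 0.01190, so f = 84.0 cm.
Since f is positive, the mirror is concave.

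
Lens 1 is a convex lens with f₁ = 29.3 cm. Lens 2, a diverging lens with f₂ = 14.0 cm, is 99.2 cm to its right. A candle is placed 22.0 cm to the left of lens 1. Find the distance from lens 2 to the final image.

13.0 cm

Lens 1: 1/d_i1 = 1/f₁ − 1/d_o1 = 1/(29.3) − 1/(22.0) = -0.01132, so d_i1 = -88.30 cm.
The intermediate image is 88.30 cm to the left of lens 1 (virtual), which is 99.2 − (-88.30) = 187.5 cm to the left of lens 2, so d_o2 = +187.5 cm.
Lens 2 is diverging, so f₂ = −14.0 cm.
Lens 2: 1/d_i2 = 1/f₂ − 1/d_o2 = 1/(-14.0) − 1/(187.5) = -0.07676, so d_i2 = -13.0 cm.
The final image is virtual, 13.0 cm to the left of lens 2 (overall magnification ≈ 0.28).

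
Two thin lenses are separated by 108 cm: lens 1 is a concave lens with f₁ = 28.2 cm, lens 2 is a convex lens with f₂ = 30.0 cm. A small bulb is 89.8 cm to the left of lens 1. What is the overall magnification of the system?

m = -0.0721

f₁ = −28.2 cm (diverging).
Lens 1: 1/d_i1 = 1/(-28.2) − 1/(89.8) = -0.04660, so d_i1 = -21.46 cm; m₁ = −d_i1/d_o1 = +0.2390.
d_o2 = 108 − (-21.46) = 129.5 cm.
Lens 2: 1/d_i2 = 1/(30.0) − 1/(129.5) = 0.02561, so d_i2 = 39.05 cm; m₂ = −d_i2/d_o2 = -0.3015.
m = m₁·m₂ = (+0.2390)(-0.3015) = -0.0721.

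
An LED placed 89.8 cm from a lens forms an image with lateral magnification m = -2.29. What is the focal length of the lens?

f = 62.5 cm (converging)

m = −d_i/d_o ⇒ d_i = −m·d_o = −(-2.29)·(89.8) = 205.6 cm.
1/f = 1/d_o + 1/d_i = 1/(89.8) + 1/(205.6) = 0.01600, so f = 62.5 cm.
Since f is positive, the lens is converging.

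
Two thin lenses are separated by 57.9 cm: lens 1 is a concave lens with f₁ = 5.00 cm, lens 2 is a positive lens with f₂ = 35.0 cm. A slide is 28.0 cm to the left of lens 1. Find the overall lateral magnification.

f₁ = −5.00 cm (diverging).
Lens 1: 1/d_i1 = 1/(-5.00) − 1/(28.0) = -0.2357, so d_i1 = -4.242 cm; m₁ = −d_i1/d_o1 = +0.1515.
d_o2 = 57.9 − (-4.242) = 62.14 cm.
Lens 2: 1/d_i2 = 1/(35.0) − 1/(62.14) = 0.01248, so d_i2 = 80.14 cm; m₂ = −d_i2/d_o2 = -1.290.
m = m₁·m₂ = (+0.1515)(-1.290) = -0.195.

m = -0.195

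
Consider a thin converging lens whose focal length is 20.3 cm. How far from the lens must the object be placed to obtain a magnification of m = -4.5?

24.8 cm

m = −d_i/d_o ⇒ d_i = −m·d_o.
1/f = 1/d_o + 1/d_i = 1/d_o − 1/(m·d_o) = (1 − 1/m)/d_o, so d_o = f(1 − 1/m) = (20.30)(1 − 1/(-4.5)) = 24.8 cm.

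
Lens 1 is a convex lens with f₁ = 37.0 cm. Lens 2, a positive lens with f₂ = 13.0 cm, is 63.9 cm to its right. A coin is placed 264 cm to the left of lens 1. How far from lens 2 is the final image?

34.5 cm

Lens 1: 1/d_i1 = 1/f₁ − 1/d_o1 = 1/(37.0) − 1/(264) = 0.02324, so d_i1 = 43.03 cm.
The intermediate image is 43.03 cm to the right of lens 1, which is 63.9 − (43.03) = 20.87 cm to the left of lens 2, so d_o2 = +20.87 cm.
Lens 2: 1/d_i2 = 1/f₂ − 1/d_o2 = 1/(13.0) − 1/(20.87) = 0.02901, so d_i2 = 34.5 cm.
The final image is real, 34.5 cm to the right of lens 2 (overall magnification ≈ 0.27).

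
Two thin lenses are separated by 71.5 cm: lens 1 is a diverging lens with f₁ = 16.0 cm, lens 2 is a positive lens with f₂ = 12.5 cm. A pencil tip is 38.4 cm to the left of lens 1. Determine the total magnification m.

m = -0.0523

f₁ = −16.0 cm (diverging).
Lens 1: 1/d_i1 = 1/(-16.0) − 1/(38.4) = -0.08854, so d_i1 = -11.29 cm; m₁ = −d_i1/d_o1 = +0.2940.
d_o2 = 71.5 − (-11.29) = 82.79 cm.
Lens 2: 1/d_i2 = 1/(12.5) − 1/(82.79) = 0.06792, so d_i2 = 14.72 cm; m₂ = −d_i2/d_o2 = -0.1778.
m = m₁·m₂ = (+0.2940)(-0.1778) = -0.0523.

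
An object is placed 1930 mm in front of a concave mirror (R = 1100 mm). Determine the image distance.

f = R/2 = 1100/2 = 550.0 mm.
Mirror equation: 1/v = 1/f − 1/u = 1/(550.0) − 1/(1930) = 0.001818 − 0.0005181 = 0.001300, so v = 769 mm.
The image is real, inverted and reduced, in front of the mirror.

769 mm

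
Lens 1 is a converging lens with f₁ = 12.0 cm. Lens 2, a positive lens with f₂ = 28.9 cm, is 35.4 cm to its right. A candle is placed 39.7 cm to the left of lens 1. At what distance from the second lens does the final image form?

Lens 1: 1/d_i1 = 1/f₁ − 1/d_o1 = 1/(12.0) − 1/(39.7) = 0.05814, so d_i1 = 17.20 cm.
The intermediate image is 17.20 cm to the right of lens 1, which is 35.4 − (17.20) = 18.20 cm to the left of lens 2, so d_o2 = +18.20 cm.
Lens 2: 1/d_i2 = 1/f₂ − 1/d_o2 = 1/(28.9) − 1/(18.20) = -0.02034, so d_i2 = -49.2 cm.
The final image is virtual, 49.2 cm to the left of lens 2 (overall magnification ≈ -1.2).

49.2 cm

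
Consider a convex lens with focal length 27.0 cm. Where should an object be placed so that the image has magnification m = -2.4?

m = −d_i/d_o ⇒ d_i = −m·d_o.
1/f = 1/d_o + 1/d_i = 1/d_o − 1/(m·d_o) = (1 − 1/m)/d_o, so d_o = f(1 − 1/m) = (27.00)(1 − 1/(-2.4)) = 38.2 cm.

38.2 cm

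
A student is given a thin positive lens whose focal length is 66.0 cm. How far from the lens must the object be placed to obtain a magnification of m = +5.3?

m = −d_i/d_o ⇒ d_i = −m·d_o.
1/f = 1/d_o + 1/d_i = 1/d_o − 1/(m·d_o) = (1 − 1/m)/d_o, so d_o = f(1 − 1/m) = (66.00)(1 − 1/(+5.3)) = 53.5 cm.

53.5 cm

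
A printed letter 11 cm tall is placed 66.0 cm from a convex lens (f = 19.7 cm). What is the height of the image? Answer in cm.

4.68 cm

1/d_i = 1/f − 1/d_o = 1/(19.70) − 1/(66.0) = 0.03561, so d_i = 28.08 cm.
m = −d_i/d_o = -0.4255.
|h_i| = |m|·h_o = 0.4255 × 11 = 4.68 cm. The image is real, inverted and reduced, on the far side of the lens.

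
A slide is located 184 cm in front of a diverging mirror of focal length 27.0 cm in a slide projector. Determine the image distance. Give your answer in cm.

For a diverging mirror, f = -27.0 cm.
Mirror equation: 1/d_i = 1/f − 1/d_o = 1/(-27.00) − 1/(184) = -0.03704 − 0.005435 = -0.04247, so d_i = -23.5 cm.
The image is virtual, upright and reduced, behind the mirror.

23.5 cm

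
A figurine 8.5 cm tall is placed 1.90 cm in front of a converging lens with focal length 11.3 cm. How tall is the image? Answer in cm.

10.2 cm

1/d_i = 1/f − 1/d_o = 1/(11.30) − 1/(1.90) = -0.4378, so d_i = -2.284 cm.
m = −d_i/d_o = +1.202.
|h_i| = |m|·h_o = 1.202 × 8.5 = 10.2 cm. The image is virtual, upright and enlarged, on the same side as the object.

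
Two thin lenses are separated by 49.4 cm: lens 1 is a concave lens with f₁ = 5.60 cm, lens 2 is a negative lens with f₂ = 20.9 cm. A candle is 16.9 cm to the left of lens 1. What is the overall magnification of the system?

f₁ = −5.60 cm (diverging).
Lens 1: 1/d_i1 = 1/(-5.60) − 1/(16.9) = -0.2377, so d_i1 = -4.206 cm; m₁ = −d_i1/d_o1 = +0.2489.
d_o2 = 49.4 − (-4.206) = 53.61 cm.
f₂ = −20.9 cm (diverging).
Lens 2: 1/d_i2 = 1/(-20.9) − 1/(53.61) = -0.06650, so d_i2 = -15.04 cm; m₂ = −d_i2/d_o2 = +0.2805.
m = m₁·m₂ = (+0.2489)(+0.2805) = +0.0698.

m = +0.0698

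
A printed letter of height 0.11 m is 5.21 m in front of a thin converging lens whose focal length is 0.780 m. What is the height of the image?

0.0194 m

1/d_i = 1/f − 1/d_o = 1/(0.7800) − 1/(5.21) = 1.090, so d_i = 0.9173 m.
m = −d_i/d_o = -0.1761.
|h_i| = |m|·h_o = 0.1761 × 0.11 = 0.0194 m. The image is real, inverted and reduced, on the far side of the lens.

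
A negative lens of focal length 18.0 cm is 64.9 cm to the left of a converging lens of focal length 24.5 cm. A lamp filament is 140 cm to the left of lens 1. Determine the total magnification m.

f₁ = −18.0 cm (diverging).
Lens 1: 1/d_i1 = 1/(-18.0) − 1/(140) = -0.06270, so d_i1 = -15.95 cm; m₁ = −d_i1/d_o1 = +0.1139.
d_o2 = 64.9 − (-15.95) = 80.85 cm.
Lens 2: 1/d_i2 = 1/(24.5) − 1/(80.85) = 0.02845, so d_i2 = 35.15 cm; m₂ = −d_i2/d_o2 = -0.4348.
m = m₁·m₂ = (+0.1139)(-0.4348) = -0.0495.

m = -0.0495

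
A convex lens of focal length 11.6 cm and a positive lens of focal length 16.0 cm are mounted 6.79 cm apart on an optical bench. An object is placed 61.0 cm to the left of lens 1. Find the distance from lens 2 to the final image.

Lens 1: 1/d_i1 = 1/f₁ − 1/d_o1 = 1/(11.6) − 1/(61.0) = 0.06981, so d_i1 = 14.32 cm.
The intermediate image is 14.32 cm to the right of lens 1, which lies 7.530 cm to the right of lens 2 — a virtual object — so d_o2 = −7.530 cm.
Lens 2: 1/d_i2 = 1/f₂ − 1/d_o2 = 1/(16.0) − 1/(-7.530) = 0.1953, so d_i2 = 5.12 cm.
The final image is real, 5.12 cm to the right of lens 2 (overall magnification ≈ -0.16).

5.12 cm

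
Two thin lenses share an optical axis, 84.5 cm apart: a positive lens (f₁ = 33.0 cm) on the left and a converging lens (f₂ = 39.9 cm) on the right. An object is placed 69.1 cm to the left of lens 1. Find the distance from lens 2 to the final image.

45.8 cm

Lens 1: 1/d_i1 = 1/f₁ − 1/d_o1 = 1/(33.0) − 1/(69.1) = 0.01583, so d_i1 = 63.17 cm.
The intermediate image is 63.17 cm to the right of lens 1, which is 84.5 − (63.17) = 21.33 cm to the left of lens 2, so d_o2 = +21.33 cm.
Lens 2: 1/d_i2 = 1/f₂ − 1/d_o2 = 1/(39.9) − 1/(21.33) = -0.02182, so d_i2 = -45.8 cm.
The final image is virtual, 45.8 cm to the left of lens 2 (overall magnification ≈ -2.0).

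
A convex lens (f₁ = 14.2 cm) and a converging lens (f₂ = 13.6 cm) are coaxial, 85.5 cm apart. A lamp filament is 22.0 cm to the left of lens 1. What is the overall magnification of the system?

m = +0.777

Lens 1: 1/d_i1 = 1/(14.2) − 1/(22.0) = 0.02497, so d_i1 = 40.05 cm; m₁ = −d_i1/d_o1 = -1.820.
d_o2 = 85.5 − (40.05) = 45.45 cm.
Lens 2: 1/d_i2 = 1/(13.6) − 1/(45.45) = 0.05153, so d_i2 = 19.41 cm; m₂ = −d_i2/d_o2 = -0.4270.
m = m₁·m₂ = (-1.820)(-0.4270) = +0.777.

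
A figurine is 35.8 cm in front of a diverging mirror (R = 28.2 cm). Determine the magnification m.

f = R/2 = 28.2/2 = 14.10 cm; for a diverging mirror, f = -14.10 cm.
1/d_i = 1/f − 1/d_o = 1/(-14.10) − 1/(35.8) = -0.09885, so d_i = -10.12 cm.
m = −d_i/d_o = −(-10.12)/(35.8) = +0.283.
The image is virtual, upright and reduced, behind the mirror.

m = +0.283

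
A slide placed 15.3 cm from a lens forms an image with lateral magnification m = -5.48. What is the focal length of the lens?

m = −d_i/d_o ⇒ d_i = −m·d_o = −(-5.48)·(15.3) = 83.84 cm.
1/f = 1/d_o + 1/d_i = 1/(15.3) + 1/(83.84) = 0.07729, so f = 12.9 cm.
Since f is positive, the lens is converging.

f = 12.9 cm (converging)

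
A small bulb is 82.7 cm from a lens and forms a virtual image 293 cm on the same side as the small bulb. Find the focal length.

Virtual image ⇒ d_i = −293 cm.
1/f = 1/d_o + 1/d_i = 1/(82.7) + 1/(-293) = 0.008679, so f = 115 cm.
Since f is positive, the lens is converging.

f = 115 cm (converging)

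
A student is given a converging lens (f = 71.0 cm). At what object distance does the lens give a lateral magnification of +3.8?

m = −d_i/d_o ⇒ d_i = −m·d_o.
1/f = 1/d_o + 1/d_i = 1/d_o − 1/(m·d_o) = (1 − 1/m)/d_o, so d_o = f(1 − 1/m) = (71.00)(1 − 1/(+3.8)) = 52.3 cm.

52.3 cm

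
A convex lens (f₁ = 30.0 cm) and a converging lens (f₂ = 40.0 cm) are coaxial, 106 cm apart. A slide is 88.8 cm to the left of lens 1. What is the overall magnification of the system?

Lens 1: 1/d_i1 = 1/(30.0) − 1/(88.8) = 0.02207, so d_i1 = 45.31 cm; m₁ = −d_i1/d_o1 = -0.5102.
d_o2 = 106 − (45.31) = 60.69 cm.
Lens 2: 1/d_i2 = 1/(40.0) − 1/(60.69) = 0.008523, so d_i2 = 117.3 cm; m₂ = −d_i2/d_o2 = -1.933.
m = m₁·m₂ = (-0.5102)(-1.933) = +0.986.

m = +0.986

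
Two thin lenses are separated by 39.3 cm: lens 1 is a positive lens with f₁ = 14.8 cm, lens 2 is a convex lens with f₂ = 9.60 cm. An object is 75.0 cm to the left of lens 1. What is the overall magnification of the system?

Lens 1: 1/d_i1 = 1/(14.8) − 1/(75.0) = 0.05423, so d_i1 = 18.44 cm; m₁ = −d_i1/d_o1 = -0.2459.
d_o2 = 39.3 − (18.44) = 20.86 cm.
Lens 2: 1/d_i2 = 1/(9.60) − 1/(20.86) = 0.05623, so d_i2 = 17.78 cm; m₂ = −d_i2/d_o2 = -0.8526.
m = m₁·m₂ = (-0.2459)(-0.8526) = +0.210.

m = +0.210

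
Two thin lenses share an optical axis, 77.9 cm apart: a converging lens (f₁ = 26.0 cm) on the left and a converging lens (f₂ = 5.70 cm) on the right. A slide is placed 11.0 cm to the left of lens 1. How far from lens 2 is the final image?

Lens 1: 1/d_i1 = 1/f₁ − 1/d_o1 = 1/(26.0) − 1/(11.0) = -0.05245, so d_i1 = -19.07 cm.
The intermediate image is 19.07 cm to the left of lens 1 (virtual), which is 77.9 − (-19.07) = 96.97 cm to the left of lens 2, so d_o2 = +96.97 cm.
Lens 2: 1/d_i2 = 1/f₂ − 1/d_o2 = 1/(5.70) − 1/(96.97) = 0.1651, so d_i2 = 6.06 cm.
The final image is real, 6.06 cm to the right of lens 2 (overall magnification ≈ -0.11).

6.06 cm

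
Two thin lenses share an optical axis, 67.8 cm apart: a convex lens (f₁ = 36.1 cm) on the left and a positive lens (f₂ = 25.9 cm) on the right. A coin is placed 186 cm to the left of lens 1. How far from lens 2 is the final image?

206 cm

Lens 1: 1/d_i1 = 1/f₁ − 1/d_o1 = 1/(36.1) − 1/(186) = 0.02232, so d_i1 = 44.79 cm.
The intermediate image is 44.79 cm to the right of lens 1, which is 67.8 − (44.79) = 23.01 cm to the left of lens 2, so d_o2 = +23.01 cm.
Lens 2: 1/d_i2 = 1/f₂ − 1/d_o2 = 1/(25.9) − 1/(23.01) = -0.004849, so d_i2 = -206 cm.
The final image is virtual, 206 cm to the left of lens 2 (overall magnification ≈ -2.2).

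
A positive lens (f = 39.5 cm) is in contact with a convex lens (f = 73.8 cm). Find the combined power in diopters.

P₁ = 1/f₁ = 1/(0.395 m) = +2.532 D; P₂ = 1/f₂ = 1/(0.738 m) = +1.355 D.
For thin lenses in contact, P = P₁ + P₂ = (+2.532) + (+1.355) = +3.89 D.

P = +3.89 D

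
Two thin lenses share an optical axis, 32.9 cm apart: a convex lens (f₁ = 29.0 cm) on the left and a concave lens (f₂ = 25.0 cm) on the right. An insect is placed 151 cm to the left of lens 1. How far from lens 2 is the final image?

Lens 1: 1/d_i1 = 1/f₁ − 1/d_o1 = 1/(29.0) − 1/(151) = 0.02786, so d_i1 = 35.89 cm.
The intermediate image is 35.89 cm to the right of lens 1, which lies 2.990 cm to the right of lens 2 — a virtual object — so d_o2 = −2.990 cm.
Lens 2 is diverging, so f₂ = −25.0 cm.
Lens 2: 1/d_i2 = 1/f₂ − 1/d_o2 = 1/(-25.0) − 1/(-2.990) = 0.2944, so d_i2 = 3.40 cm.
The final image is real, 3.40 cm to the right of lens 2 (overall magnification ≈ -0.27).

3.40 cm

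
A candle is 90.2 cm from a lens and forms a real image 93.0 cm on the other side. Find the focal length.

f = 45.8 cm (converging)

Real image ⇒ d_i = +93.0 cm.
1/f = 1/d_o + 1/d_i = 1/(90.2) + 1/(93.0) = 0.02184, so f = 45.8 cm.
Since f is positive, the lens is converging.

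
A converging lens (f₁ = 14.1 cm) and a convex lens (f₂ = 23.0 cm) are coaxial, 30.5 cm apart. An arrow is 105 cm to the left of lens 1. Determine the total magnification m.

Lens 1: 1/d_i1 = 1/(14.1) − 1/(105) = 0.06140, so d_i1 = 16.29 cm; m₁ = −d_i1/d_o1 = -0.1551.
d_o2 = 30.5 − (16.29) = 14.21 cm.
Lens 2: 1/d_i2 = 1/(23.0) − 1/(14.21) = -0.02689, so d_i2 = -37.18 cm; m₂ = −d_i2/d_o2 = +2.617.
m = m₁·m₂ = (-0.1551)(+2.617) = -0.406.

m = -0.406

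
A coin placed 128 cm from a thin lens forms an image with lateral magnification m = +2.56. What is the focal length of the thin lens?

f = 210 cm (converging)

m = −d_i/d_o ⇒ d_i = −m·d_o = −(+2.56)·(128) = -327.7 cm.
1/f = 1/d_o + 1/d_i = 1/(128) + 1/(-327.7) = 0.004761, so f = 210 cm.
Since f is positive, the thin lens is converging.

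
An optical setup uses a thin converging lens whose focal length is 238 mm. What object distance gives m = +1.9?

113 mm

m = −d_i/d_o ⇒ d_i = −m·d_o.
1/f = 1/d_o + 1/d_i = 1/d_o − 1/(m·d_o) = (1 − 1/m)/d_o, so d_o = f(1 − 1/m) = (238.0)(1 − 1/(+1.9)) = 113 mm.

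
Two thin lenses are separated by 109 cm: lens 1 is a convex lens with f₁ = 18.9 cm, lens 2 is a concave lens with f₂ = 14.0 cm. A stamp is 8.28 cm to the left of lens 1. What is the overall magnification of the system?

Lens 1: 1/d_i1 = 1/(18.9) − 1/(8.28) = -0.06786, so d_i1 = -14.74 cm; m₁ = −d_i1/d_o1 = +1.780.
d_o2 = 109 − (-14.74) = 123.7 cm.
f₂ = −14.0 cm (diverging).
Lens 2: 1/d_i2 = 1/(-14.0) − 1/(123.7) = -0.07951, so d_i2 = -12.58 cm; m₂ = −d_i2/d_o2 = +0.1017.
m = m₁·m₂ = (+1.780)(+0.1017) = +0.181.

m = +0.181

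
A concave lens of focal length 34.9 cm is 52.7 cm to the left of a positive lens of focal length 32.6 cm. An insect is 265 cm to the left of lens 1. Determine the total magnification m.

f₁ = −34.9 cm (diverging).
Lens 1: 1/d_i1 = 1/(-34.9) − 1/(265) = -0.03243, so d_i1 = -30.84 cm; m₁ = −d_i1/d_o1 = +0.1164.
d_o2 = 52.7 − (-30.84) = 83.54 cm.
Lens 2: 1/d_i2 = 1/(32.6) − 1/(83.54) = 0.01870, so d_i2 = 53.46 cm; m₂ = −d_i2/d_o2 = -0.6400.
m = m₁·m₂ = (+0.1164)(-0.6400) = -0.0745.

m = -0.0745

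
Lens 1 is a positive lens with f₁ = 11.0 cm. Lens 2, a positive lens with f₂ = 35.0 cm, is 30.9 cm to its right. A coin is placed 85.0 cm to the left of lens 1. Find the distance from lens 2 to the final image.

Lens 1: 1/d_i1 = 1/f₁ − 1/d_o1 = 1/(11.0) − 1/(85.0) = 0.07914, so d_i1 = 12.64 cm.
The intermediate image is 12.64 cm to the right of lens 1, which is 30.9 − (12.64) = 18.26 cm to the left of lens 2, so d_o2 = +18.26 cm.
Lens 2: 1/d_i2 = 1/f₂ − 1/d_o2 = 1/(35.0) − 1/(18.26) = -0.02619, so d_i2 = -38.2 cm.
The final image is virtual, 38.2 cm to the left of lens 2 (overall magnification ≈ -0.31).

38.2 cm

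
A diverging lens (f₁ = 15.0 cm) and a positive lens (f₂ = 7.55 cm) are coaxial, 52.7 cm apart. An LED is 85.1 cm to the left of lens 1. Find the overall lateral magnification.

m = -0.0195

f₁ = −15.0 cm (diverging).
Lens 1: 1/d_i1 = 1/(-15.0) − 1/(85.1) = -0.07842, so d_i1 = -12.75 cm; m₁ = −d_i1/d_o1 = +0.1498.
d_o2 = 52.7 − (-12.75) = 65.45 cm.
Lens 2: 1/d_i2 = 1/(7.55) − 1/(65.45) = 0.1172, so d_i2 = 8.534 cm; m₂ = −d_i2/d_o2 = -0.1304.
m = m₁·m₂ = (+0.1498)(-0.1304) = -0.0195.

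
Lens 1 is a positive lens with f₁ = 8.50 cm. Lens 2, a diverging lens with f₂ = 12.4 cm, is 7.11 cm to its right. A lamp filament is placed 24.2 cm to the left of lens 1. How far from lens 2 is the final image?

Lens 1: 1/d_i1 = 1/f₁ − 1/d_o1 = 1/(8.50) − 1/(24.2) = 0.07632, so d_i1 = 13.10 cm.
The intermediate image is 13.10 cm to the right of lens 1, which lies 5.990 cm to the right of lens 2 — a virtual object — so d_o2 = −5.990 cm.
Lens 2 is diverging, so f₂ = −12.4 cm.
Lens 2: 1/d_i2 = 1/f₂ − 1/d_o2 = 1/(-12.4) − 1/(-5.990) = 0.08630, so d_i2 = 11.6 cm.
The final image is real, 11.6 cm to the right of lens 2 (overall magnification ≈ -1.0).

11.6 cm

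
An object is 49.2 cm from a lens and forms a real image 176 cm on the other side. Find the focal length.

f = 38.5 cm (converging)

Real image ⇒ d_i = +176 cm.
1/f = 1/d_o + 1/d_i = 1/(49.2) + 1/(176) = 0.02601, so f = 38.5 cm.
Since f is positive, the lens is converging.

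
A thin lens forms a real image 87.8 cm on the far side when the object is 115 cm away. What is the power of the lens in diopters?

P = +2.01 D

d_i = +87.8 cm.
1/f = 1/d_o + 1/d_i = 1/(115) + 1/(87.8) = 0.02009 cm⁻¹.
f = 49.79 cm = 0.4979 m, so P = 1/f = +2.01 D.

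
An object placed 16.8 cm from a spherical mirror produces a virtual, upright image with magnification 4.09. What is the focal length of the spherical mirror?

m = −d_i/d_o ⇒ d_i = −m·d_o = −(+4.09)·(16.8) = -68.71 cm.
1/f = 1/d_o + 1/d_i = 1/(16.8) + 1/(-68.71) = 0.04497, so f = 22.2 cm.
Since f is positive, the spherical mirror is concave.

f = 22.2 cm (concave)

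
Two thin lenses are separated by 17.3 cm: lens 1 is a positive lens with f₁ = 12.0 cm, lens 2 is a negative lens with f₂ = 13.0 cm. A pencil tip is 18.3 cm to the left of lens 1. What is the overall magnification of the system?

Lens 1: 1/d_i1 = 1/(12.0) − 1/(18.3) = 0.02869, so d_i1 = 34.86 cm; m₁ = −d_i1/d_o1 = -1.905.
d_o2 = 17.3 − (34.86) = -17.56 cm (virtual object).
f₂ = −13.0 cm (diverging).
Lens 2: 1/d_i2 = 1/(-13.0) − 1/(-17.56) = -0.01998, so d_i2 = -50.06 cm; m₂ = −d_i2/d_o2 = -2.851.
m = m₁·m₂ = (-1.905)(-2.851) = +5.43.

m = +5.43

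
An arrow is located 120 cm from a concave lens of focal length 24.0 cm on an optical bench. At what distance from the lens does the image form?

20.0 cm

For a concave lens, f = -24.0 cm.
Lens equation: 1/d_i = 1/f − 1/d_o = 1/(-24.00) − 1/(120) = -0.04167 − 0.008333 = -0.05000, so d_i = -20.0 cm.
The image is virtual, upright and reduced, on the same side as the object.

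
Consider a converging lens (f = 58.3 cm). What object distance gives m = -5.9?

m = −d_i/d_o ⇒ d_i = −m·d_o.
1/f = 1/d_o + 1/d_i = 1/d_o − 1/(m·d_o) = (1 − 1/m)/d_o, so d_o = f(1 − 1/m) = (58.30)(1 − 1/(-5.9)) = 68.2 cm.

68.2 cm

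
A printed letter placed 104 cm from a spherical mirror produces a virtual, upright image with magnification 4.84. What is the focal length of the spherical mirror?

f = 131 cm (concave)

m = −d_i/d_o ⇒ d_i = −m·d_o = −(+4.84)·(104) = -503.4 cm.
1/f = 1/d_o + 1/d_i = 1/(104) + 1/(-503.4) = 0.007629, so f = 131 cm.
Since f is positive, the spherical mirror is concave.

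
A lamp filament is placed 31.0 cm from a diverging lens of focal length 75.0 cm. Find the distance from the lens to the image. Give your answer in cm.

For a diverging lens, f = -75.0 cm.
Lens equation: 1/q = 1/f − 1/p = 1/(-75.00) − 1/(31.0) = -0.01333 − 0.03226 = -0.04559, so q = -21.9 cm.
The image is virtual, upright and reduced, on the same side as the object.

21.9 cm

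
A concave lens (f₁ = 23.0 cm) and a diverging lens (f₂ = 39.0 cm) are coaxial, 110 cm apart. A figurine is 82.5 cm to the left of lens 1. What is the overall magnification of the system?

f₁ = −23.0 cm (diverging).
Lens 1: 1/d_i1 = 1/(-23.0) − 1/(82.5) = -0.05560, so d_i1 = -17.99 cm; m₁ = −d_i1/d_o1 = +0.2181.
d_o2 = 110 − (-17.99) = 128.0 cm.
f₂ = −39.0 cm (diverging).
Lens 2: 1/d_i2 = 1/(-39.0) − 1/(128.0) = -0.03345, so d_i2 = -29.89 cm; m₂ = −d_i2/d_o2 = +0.2335.
m = m₁·m₂ = (+0.2181)(+0.2335) = +0.0509.

m = +0.0509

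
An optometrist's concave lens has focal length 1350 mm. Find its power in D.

For a concave lens, f = −1350 mm.
f = -135 cm = -1.35 m.
P = 1/f = 1/(-1.35 m) = -0.741 D.

P = -0.741 D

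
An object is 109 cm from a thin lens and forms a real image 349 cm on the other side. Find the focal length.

f = 83.1 cm (converging)

Real image ⇒ d_i = +349 cm.
1/f = 1/d_o + 1/d_i = 1/(109) + 1/(349) = 0.01204, so f = 83.1 cm.
Since f is positive, the thin lens is converging.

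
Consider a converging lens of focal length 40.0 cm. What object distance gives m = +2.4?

m = −d_i/d_o ⇒ d_i = −m·d_o.
1/f = 1/d_o + 1/d_i = 1/d_o − 1/(m·d_o) = (1 − 1/m)/d_o, so d_o = f(1 − 1/m) = (40.00)(1 − 1/(+2.4)) = 23.3 cm.

23.3 cm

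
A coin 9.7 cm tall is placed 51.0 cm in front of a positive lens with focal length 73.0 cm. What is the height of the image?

1/d_i = 1/f − 1/d_o = 1/(73.00) − 1/(51.0) = -0.005909, so d_i = -169.2 cm.
m = −d_i/d_o = +3.318.
|h_i| = |m|·h_o = 3.318 × 9.7 = 32.2 cm. The image is virtual, upright and enlarged, on the same side as the object.

32.2 cm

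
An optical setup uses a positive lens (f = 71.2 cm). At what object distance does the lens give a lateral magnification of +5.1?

57.2 cm

m = −d_i/d_o ⇒ d_i = −m·d_o.
1/f = 1/d_o + 1/d_i = 1/d_o − 1/(m·d_o) = (1 − 1/m)/d_o, so d_o = f(1 − 1/m) = (71.20)(1 − 1/(+5.1)) = 57.2 cm.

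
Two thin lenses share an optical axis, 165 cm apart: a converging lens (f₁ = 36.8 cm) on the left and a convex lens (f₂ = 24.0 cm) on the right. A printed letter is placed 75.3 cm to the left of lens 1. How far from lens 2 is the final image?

32.3 cm

Lens 1: 1/d_i1 = 1/f₁ − 1/d_o1 = 1/(36.8) − 1/(75.3) = 0.01389, so d_i1 = 71.98 cm.
The intermediate image is 71.98 cm to the right of lens 1, which is 165 − (71.98) = 93.02 cm to the left of lens 2, so d_o2 = +93.02 cm.
Lens 2: 1/d_i2 = 1/f₂ − 1/d_o2 = 1/(24.0) − 1/(93.02) = 0.03092, so d_i2 = 32.3 cm.
The final image is real, 32.3 cm to the right of lens 2 (overall magnification ≈ 0.33).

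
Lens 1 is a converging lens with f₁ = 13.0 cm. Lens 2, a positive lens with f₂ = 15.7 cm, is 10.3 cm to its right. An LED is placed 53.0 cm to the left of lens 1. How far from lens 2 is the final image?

Lens 1: 1/d_i1 = 1/f₁ − 1/d_o1 = 1/(13.0) − 1/(53.0) = 0.05806, so d_i1 = 17.23 cm.
The intermediate image is 17.23 cm to the right of lens 1, which lies 6.930 cm to the right of lens 2 — a virtual object — so d_o2 = −6.930 cm.
Lens 2: 1/d_i2 = 1/f₂ − 1/d_o2 = 1/(15.7) − 1/(-6.930) = 0.2080, so d_i2 = 4.81 cm.
The final image is real, 4.81 cm to the right of lens 2 (overall magnification ≈ -0.23).

4.81 cm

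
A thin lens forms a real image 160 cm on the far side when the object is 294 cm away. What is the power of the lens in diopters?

d_i = +160 cm.
1/f = 1/d_o + 1/d_i = 1/(294) + 1/(160) = 0.009651 cm⁻¹.
f = 103.6 cm = 1.036 m, so P = 1/f = +0.965 D.

P = +0.965 D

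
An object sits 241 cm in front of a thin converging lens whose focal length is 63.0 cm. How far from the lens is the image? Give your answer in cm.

85.3 cm

Thin-lens equation: 1/d_i = 1/f − 1/d_o = 1/(63.00) − 1/(241) = 0.01587 − 0.004149 = 0.01172, so d_i = 85.3 cm.
The image is real, inverted and reduced, on the far side of the lens.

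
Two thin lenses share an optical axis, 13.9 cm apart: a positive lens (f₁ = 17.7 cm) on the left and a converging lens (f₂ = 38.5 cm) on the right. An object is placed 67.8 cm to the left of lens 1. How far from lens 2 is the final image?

Lens 1: 1/d_i1 = 1/f₁ − 1/d_o1 = 1/(17.7) − 1/(67.8) = 0.04175, so d_i1 = 23.95 cm.
The intermediate image is 23.95 cm to the right of lens 1, which lies 10.05 cm to the right of lens 2 — a virtual object — so d_o2 = −10.05 cm.
Lens 2: 1/d_i2 = 1/f₂ − 1/d_o2 = 1/(38.5) − 1/(-10.05) = 0.1255, so d_i2 = 7.97 cm.
The final image is real, 7.97 cm to the right of lens 2 (overall magnification ≈ -0.28).

7.97 cm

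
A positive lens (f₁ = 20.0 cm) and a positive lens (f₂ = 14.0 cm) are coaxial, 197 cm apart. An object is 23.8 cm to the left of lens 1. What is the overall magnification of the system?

m = +1.28

Lens 1: 1/d_i1 = 1/(20.0) − 1/(23.8) = 0.007983, so d_i1 = 125.3 cm; m₁ = −d_i1/d_o1 = -5.265.
d_o2 = 197 − (125.3) = 71.70 cm.
Lens 2: 1/d_i2 = 1/(14.0) − 1/(71.70) = 0.05748, so d_i2 = 17.40 cm; m₂ = −d_i2/d_o2 = -0.2426.
m = m₁·m₂ = (-5.265)(-0.2426) = +1.28.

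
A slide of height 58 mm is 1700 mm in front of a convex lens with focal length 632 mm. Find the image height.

34.3 mm

1/d_i = 1/f − 1/d_o = 1/(632.0) − 1/(1700) = 0.0009940, so d_i = 1006 mm.
m = −d_i/d_o = -0.5918.
|h_i| = |m|·h_o = 0.5918 × 58 = 34.3 mm. The image is real, inverted and reduced, on the far side of the lens.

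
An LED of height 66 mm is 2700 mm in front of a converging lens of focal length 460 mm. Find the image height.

1/d_i = 1/f − 1/d_o = 1/(460.0) − 1/(2700) = 0.001804, so d_i = 554.5 mm.
m = −d_i/d_o = -0.2054.
|h_i| = |m|·h_o = 0.2054 × 66 = 13.6 mm. The image is real, inverted and reduced, on the far side of the lens.

13.6 mm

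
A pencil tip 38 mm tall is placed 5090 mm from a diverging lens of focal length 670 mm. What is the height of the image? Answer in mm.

For a diverging lens, f = -670 mm.
1/d_i = 1/f − 1/d_o = 1/(-670.0) − 1/(5090) = -0.001689, so d_i = -592.1 mm.
m = −d_i/d_o = +0.1163.
|h_i| = |m|·h_o = 0.1163 × 38 = 4.42 mm. The image is virtual, upright and reduced, on the same side as the object.

4.42 mm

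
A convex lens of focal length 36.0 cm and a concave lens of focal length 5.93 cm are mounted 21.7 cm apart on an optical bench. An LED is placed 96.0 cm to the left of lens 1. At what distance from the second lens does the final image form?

7.10 cm

Lens 1: 1/d_i1 = 1/f₁ − 1/d_o1 = 1/(36.0) − 1/(96.0) = 0.01736, so d_i1 = 57.60 cm.
The intermediate image is 57.60 cm to the right of lens 1, which lies 35.90 cm to the right of lens 2 — a virtual object — so d_o2 = −35.90 cm.
Lens 2 is diverging, so f₂ = −5.93 cm.
Lens 2: 1/d_i2 = 1/f₂ − 1/d_o2 = 1/(-5.93) − 1/(-35.90) = -0.1408, so d_i2 = -7.10 cm.
The final image is virtual, 7.10 cm to the left of lens 2 (overall magnification ≈ 0.12).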